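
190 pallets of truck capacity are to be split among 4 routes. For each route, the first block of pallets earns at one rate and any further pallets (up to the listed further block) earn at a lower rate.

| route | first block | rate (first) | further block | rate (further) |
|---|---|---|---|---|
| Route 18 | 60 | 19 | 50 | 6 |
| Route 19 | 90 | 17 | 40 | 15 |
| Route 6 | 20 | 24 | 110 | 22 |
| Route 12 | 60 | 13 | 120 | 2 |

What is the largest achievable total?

4040

Treat each block as its own option and order by rate: Route 6/tier1 24 > Route 6/tier2 22 > Route 18/tier1 19 > Route 19/tier1 17 > Route 19/tier2 15 > Route 12/tier1 13 > Route 18/tier2 6 > Route 12/tier2 2.
Route 6/tier1 (24): +20 → 170 left.
Fill Route 6 tier2 block (110 at 22) → 60 left.
Route 18/tier1 (19): +60 → 0 left.
Total = 24×20 + 22×110 + 19×60 = 4040.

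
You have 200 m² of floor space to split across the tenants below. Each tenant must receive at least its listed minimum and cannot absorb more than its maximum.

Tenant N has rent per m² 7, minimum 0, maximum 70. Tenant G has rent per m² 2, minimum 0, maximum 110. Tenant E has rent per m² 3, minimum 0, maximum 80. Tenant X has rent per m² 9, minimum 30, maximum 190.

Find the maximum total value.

1780

Meeting every minimum uses 0+0+0+30 = 30 m², leaving 170.
Rank by rent per m²: Tenant X 9 > Tenant N 7 > Tenant E 3 > Tenant G 2.
Tenant X takes 160 more to reach its cap of 190 ; 10 left.
Tenant N has room for 70 more but only 10 remain, so it gets 10.
Total = 7×10 + 9×190 = 1780.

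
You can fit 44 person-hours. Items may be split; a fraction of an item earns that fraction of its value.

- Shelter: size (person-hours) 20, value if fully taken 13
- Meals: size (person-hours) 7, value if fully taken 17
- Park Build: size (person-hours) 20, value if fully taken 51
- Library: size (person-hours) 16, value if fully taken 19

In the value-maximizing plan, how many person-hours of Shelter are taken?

Sort by value density: Park Build 51/20≈2.55, Meals 17/7≈2.43, Library 19/16≈1.19, Shelter 13/20≈0.65.
All 20 person-hours of Park Build fit (value 51) — 24 remain.
Take all of Meals (7 person-hours, value 17) — 17 person-hours left.
Take all of Library (16 person-hours, value 19) — 1 person-hours left.
1 person-hours left: a 1/20 share of Shelter gives 13×1/20 = 0.65.

1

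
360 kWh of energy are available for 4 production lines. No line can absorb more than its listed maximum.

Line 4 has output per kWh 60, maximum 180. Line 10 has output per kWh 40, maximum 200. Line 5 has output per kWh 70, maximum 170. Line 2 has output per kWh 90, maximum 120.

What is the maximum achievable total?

Order the production lines by output per kWh: Line 2 90 > Line 5 70 > Line 4 60 > Line 10 40.
Line 2: +120 to 120 (cap) — 240 left.
Line 5 takes 170 to reach its cap of 170 — 70 left.
Line 4: +70 (room for 180) → 70. Pool exhausted.
Total = 60×70 + 70×170 + 90×120 = 26900.

26900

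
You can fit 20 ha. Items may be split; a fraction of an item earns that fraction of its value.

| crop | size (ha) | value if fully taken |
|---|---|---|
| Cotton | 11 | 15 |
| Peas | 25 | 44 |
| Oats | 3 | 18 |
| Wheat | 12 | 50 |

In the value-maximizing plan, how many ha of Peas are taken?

Sort by value density: Oats 18/3≈6, Wheat 50/12≈4.17, Peas 44/25≈1.76, Cotton 15/11≈1.36.
Take all of Oats (3 ha, value 18) ; 17 ha left.
All 12 ha of Wheat fit (value 50) ; 5 remain.
5 ha left: a 5/25 share of Peas gives 44×5/25 = 8.8.

5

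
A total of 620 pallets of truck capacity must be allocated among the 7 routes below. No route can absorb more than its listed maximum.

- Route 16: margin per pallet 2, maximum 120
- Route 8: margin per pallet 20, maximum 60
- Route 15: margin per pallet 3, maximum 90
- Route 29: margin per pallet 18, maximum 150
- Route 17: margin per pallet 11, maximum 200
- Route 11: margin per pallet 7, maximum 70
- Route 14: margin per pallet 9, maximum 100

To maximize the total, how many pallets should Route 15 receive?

40

Highest margin per pallet first: Route 8 20 > Route 29 18 > Route 17 11 > Route 14 9 > Route 11 7 > Route 15 3 > Route 16 2.
Route 8 takes 60 to reach its cap of 60 — 560 left.
Give Route 29 150 to hit its cap of 150 — 410 left.
Route 17 takes 200 to reach its cap of 200 — 210 left.
Route 14 takes 100 to reach its cap of 100 — 110 left.
Route 11: +70 to 70 (cap) — 40 left.
Route 15: +40 (room for 90) → 40. Pool exhausted.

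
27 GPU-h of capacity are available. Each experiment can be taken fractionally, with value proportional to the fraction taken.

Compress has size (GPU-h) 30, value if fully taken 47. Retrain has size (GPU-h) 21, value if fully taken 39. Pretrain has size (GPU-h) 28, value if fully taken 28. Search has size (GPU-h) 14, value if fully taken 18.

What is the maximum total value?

48.4

Best value per unit of size first: Retrain 39/21≈1.86, Compress 47/30≈1.57, Search 18/14≈1.29, Pretrain 28/28≈1.
Take all of Retrain (21 GPU-h, value 39) — 6 GPU-h left.
Fill the last 6 GPU-h with part of Compress: 6/30 of it earns 9.4.
Total value = 48.4.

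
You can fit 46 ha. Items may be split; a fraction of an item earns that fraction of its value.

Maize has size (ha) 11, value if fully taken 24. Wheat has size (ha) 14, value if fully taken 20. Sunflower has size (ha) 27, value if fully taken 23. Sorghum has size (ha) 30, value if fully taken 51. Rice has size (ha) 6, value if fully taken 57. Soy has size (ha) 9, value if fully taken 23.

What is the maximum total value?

138

Sort by value density: Rice 57/6≈9.5, Soy 23/9≈2.56, Maize 24/11≈2.18, Sorghum 51/30≈1.7, Wheat 20/14≈1.43, Sunflower 23/27≈0.852.
All 6 ha of Rice fit (value 57) — 40 remain.
Soy: take in full, 9 ha for value 23 — 31 left.
Take all of Maize (11 ha, value 24) — 20 ha left.
Only 20 ha remain; take 20/30 of Sorghum for value 51×20/30 = 34.
Total value = 138.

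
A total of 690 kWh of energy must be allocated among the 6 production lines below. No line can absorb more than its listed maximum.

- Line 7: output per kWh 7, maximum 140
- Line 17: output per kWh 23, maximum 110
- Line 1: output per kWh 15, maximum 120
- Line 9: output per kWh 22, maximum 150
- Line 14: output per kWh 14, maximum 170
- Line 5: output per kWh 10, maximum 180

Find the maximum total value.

Rank by output per kWh: Line 17 23 > Line 9 22 > Line 1 15 > Line 14 14 > Line 5 10 > Line 7 7.
Line 17: +110 to 110 (cap) — 580 left.
Give Line 9 150 to hit its cap of 150 — 430 left.
Line 1: +120 to 120 (cap) — 310 left.
Line 14: +170 to 170 (cap) — 140 left.
Line 5: +140 (room for 180) → 140. Pool exhausted.
Total = 23×110 + 15×120 + 22×150 + 14×170 + 10×140 = 11410.

11410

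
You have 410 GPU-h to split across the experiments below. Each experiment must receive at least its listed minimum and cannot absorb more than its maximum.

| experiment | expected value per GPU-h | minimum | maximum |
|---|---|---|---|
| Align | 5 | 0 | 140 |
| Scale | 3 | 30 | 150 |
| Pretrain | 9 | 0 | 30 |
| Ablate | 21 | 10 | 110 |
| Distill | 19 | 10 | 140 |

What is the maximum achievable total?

5830

Meeting every minimum uses 0+30+0+10+10 = 50 GPU-h, leaving 360.
Highest expected value per GPU-h first: Ablate 21 > Distill 19 > Pretrain 9 > Align 5 > Scale 3.
Ablate takes 100 more to reach its cap of 110 ; 260 left.
Give Distill 130 more to hit its cap of 140 ; 130 left.
Give Pretrain 30 more to hit its cap of 30 ; 100 left.
Align has room for 140 more but only 100 remain, so it gets 100.
Total = 5×100 + 3×30 + 9×30 + 21×110 + 19×140 = 5830.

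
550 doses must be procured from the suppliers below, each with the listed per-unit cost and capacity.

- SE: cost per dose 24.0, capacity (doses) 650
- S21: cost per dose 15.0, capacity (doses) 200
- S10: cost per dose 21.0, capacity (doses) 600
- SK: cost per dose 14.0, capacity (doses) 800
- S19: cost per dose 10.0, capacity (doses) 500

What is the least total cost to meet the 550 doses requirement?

5700

Use suppliers in increasing cost order.
S19 (10.0): use full 500 ; 50 doses to go.
SK at 14.0: take 50 of its 800 ; requirement met.
S21, S10, SE: unused.
Cost = 500×10.0 + 50×14.0 = 5700.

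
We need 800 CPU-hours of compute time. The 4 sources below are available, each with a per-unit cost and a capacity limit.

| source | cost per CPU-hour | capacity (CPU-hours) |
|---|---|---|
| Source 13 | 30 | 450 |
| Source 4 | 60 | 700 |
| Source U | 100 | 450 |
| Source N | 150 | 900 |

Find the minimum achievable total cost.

34500

Cheapest first:
Source 13 at 30: take all 450 CPU-hours → 350 still needed.
Source 4 (60): take the remaining 350 → done.
Source U, Source N: unused.
Cost = 450×30 + 350×60 = 34500.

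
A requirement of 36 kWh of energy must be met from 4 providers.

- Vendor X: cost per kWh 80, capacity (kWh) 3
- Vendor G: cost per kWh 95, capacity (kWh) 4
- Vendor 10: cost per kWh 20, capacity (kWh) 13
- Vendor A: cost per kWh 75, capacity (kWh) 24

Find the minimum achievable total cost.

Cheapest first:
Take 13 from Vendor 10 at 20 → need 23 more.
Vendor A at 75: take 23 of its 24 → requirement met.
Vendor X, Vendor G: unused.
Cost = 13×20 + 23×75 = 1985.

1985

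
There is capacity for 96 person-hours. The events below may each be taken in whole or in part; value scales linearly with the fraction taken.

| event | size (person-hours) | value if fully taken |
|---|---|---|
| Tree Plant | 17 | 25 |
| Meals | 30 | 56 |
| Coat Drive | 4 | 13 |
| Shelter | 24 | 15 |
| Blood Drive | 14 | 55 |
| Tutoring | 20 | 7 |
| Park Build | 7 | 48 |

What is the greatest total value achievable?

212

Rank by value-to-size ratio: Park Build 48/7≈6.86, Blood Drive 55/14≈3.93, Coat Drive 13/4≈3.25, Meals 56/30≈1.87, Tree Plant 25/17≈1.47, Shelter 15/24≈0.625, Tutoring 7/20≈0.35.
Park Build: take in full, 7 person-hours for value 48 → 89 left.
Take all of Blood Drive (14 person-hours, value 55) → 75 person-hours left.
All 4 person-hours of Coat Drive fit (value 13) → 71 remain.
All 30 person-hours of Meals fit (value 56) → 41 remain.
Tree Plant: take in full, 17 person-hours for value 25 → 24 left.
Take all of Shelter (24 person-hours, value 15) → 0 person-hours left.
Total value = 212.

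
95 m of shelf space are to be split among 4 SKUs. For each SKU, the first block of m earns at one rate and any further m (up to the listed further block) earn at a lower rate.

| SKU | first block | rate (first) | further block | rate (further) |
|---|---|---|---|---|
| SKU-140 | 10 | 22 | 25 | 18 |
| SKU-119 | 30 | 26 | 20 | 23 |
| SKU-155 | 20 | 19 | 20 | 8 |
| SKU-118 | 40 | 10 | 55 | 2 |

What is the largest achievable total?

Rank every tier by rate: SKU-119/tier1 26 > SKU-119/tier2 23 > SKU-140/tier1 22 > SKU-155/tier1 19 > SKU-140/tier2 18 > SKU-118/tier1 10 > SKU-155/tier2 8 > SKU-118/tier2 2.
SKU-119 tier1 at 26: fill all 30 ; 65 left.
SKU-119 tier2 at 23: fill all 20 ; 45 left.
Fill SKU-140 tier1 block (10 at 22) ; 35 left.
SKU-155 tier1 at 19: fill all 20 ; 15 left.
SKU-140/tier2: +15 of 25 at 18; pool empty.
Total = 26×30 + 23×20 + 22×10 + 19×20 + 18×15 = 2110.

2110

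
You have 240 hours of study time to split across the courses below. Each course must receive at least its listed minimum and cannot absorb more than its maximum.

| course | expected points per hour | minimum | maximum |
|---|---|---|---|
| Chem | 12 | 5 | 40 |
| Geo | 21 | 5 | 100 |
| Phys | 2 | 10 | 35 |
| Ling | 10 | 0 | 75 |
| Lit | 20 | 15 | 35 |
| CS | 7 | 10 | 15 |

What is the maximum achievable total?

Meeting every minimum uses 5+5+10+0+15+10 = 45 hours, leaving 195.
Highest expected points per hour first: Geo 21 > Lit 20 > Chem 12 > Ling 10 > CS 7 > Phys 2.
Give Geo 95 more to hit its cap of 100 → 100 left.
Lit: +20 to 35 (cap) → 80 left.
Give Chem 35 more to hit its cap of 40 → 45 left.
Only 45 left; Ling takes them to reach 45.
Total = 12×40 + 21×100 + 2×10 + 10×45 + 20×35 + 7×10 = 3820.

3820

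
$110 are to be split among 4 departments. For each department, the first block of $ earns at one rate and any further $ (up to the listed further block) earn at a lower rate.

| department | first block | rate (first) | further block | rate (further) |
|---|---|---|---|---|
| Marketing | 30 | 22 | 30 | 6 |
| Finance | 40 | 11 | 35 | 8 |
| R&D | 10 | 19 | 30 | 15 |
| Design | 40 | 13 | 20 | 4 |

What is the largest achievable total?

Order all 8 blocks by rate: Marketing/T1 22 > R&D/T1 19 > R&D/T2 15 > Design/T1 13 > Finance/T1 11 > Finance/T2 8 > Marketing/T2 6 > Design/T2 4.
Fill Marketing T1 block (30 at 22) ; 80 left.
R&D T1 at 19: fill all 10 ; 70 left.
Fill R&D T2 block (30 at 15) ; 40 left.
Design/T1 (13): +40 ; 0 left.
Total = 22×30 + 19×10 + 15×30 + 13×40 = 1820.

1820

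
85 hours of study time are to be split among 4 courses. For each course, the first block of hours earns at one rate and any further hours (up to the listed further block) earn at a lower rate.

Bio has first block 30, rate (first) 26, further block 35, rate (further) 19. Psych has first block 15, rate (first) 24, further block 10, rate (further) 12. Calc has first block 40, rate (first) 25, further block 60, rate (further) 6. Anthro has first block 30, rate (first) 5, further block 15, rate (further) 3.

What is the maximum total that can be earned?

Order all 8 blocks by rate: Bio/first 26 > Calc/first 25 > Psych/first 24 > Bio/second 19 > Psych/second 12 > Calc/second 6 > Anthro/first 5 > Anthro/second 3.
Bio/first (26): +30 → 55 left.
Calc first at 25: fill all 40 → 15 left.
Psych/first (24): +15 → 0 left.
Total = 26×30 + 25×40 + 24×15 = 2140.

2140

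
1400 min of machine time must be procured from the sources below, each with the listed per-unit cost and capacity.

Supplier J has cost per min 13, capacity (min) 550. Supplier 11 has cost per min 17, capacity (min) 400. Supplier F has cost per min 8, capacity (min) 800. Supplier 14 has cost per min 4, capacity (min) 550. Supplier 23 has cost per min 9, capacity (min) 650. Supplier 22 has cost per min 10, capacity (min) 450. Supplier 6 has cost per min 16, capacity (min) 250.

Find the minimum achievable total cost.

9050

Fill from the cheapest source first.
Supplier 14 at 4: take all 550 min → 850 still needed.
Take 800 from Supplier F at 8 → need 50 more.
Take 50 from Supplier 23 at 9 to finish.
Supplier 22, Supplier J, Supplier 6, Supplier 11: unused.
Cost = 550×4 + 800×8 + 50×9 = 9050.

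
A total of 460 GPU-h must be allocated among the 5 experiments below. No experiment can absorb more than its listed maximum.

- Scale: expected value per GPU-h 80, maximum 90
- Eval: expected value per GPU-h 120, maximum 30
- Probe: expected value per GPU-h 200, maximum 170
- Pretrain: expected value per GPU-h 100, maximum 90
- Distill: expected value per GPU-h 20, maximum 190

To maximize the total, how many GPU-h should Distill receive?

Rank by expected value per GPU-h: Probe 200 > Eval 120 > Pretrain 100 > Scale 80 > Distill 20.
Give Probe 170 to hit its cap of 170 ; 290 left.
Eval takes 30 to reach its cap of 30 ; 260 left.
Give Pretrain 90 to hit its cap of 90 ; 170 left.
Give Scale 90 to hit its cap of 90 ; 80 left.
Distill: +80 (room for 190) → 80. Pool exhausted.

80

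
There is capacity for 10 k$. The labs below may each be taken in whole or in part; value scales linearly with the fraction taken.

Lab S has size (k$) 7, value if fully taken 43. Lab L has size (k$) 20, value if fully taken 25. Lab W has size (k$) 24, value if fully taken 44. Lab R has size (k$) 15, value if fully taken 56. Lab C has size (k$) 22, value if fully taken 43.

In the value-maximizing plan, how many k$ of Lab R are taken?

Sort by value density: Lab S 43/7≈6.14, Lab R 56/15≈3.73, Lab C 43/22≈1.95, Lab W 44/24≈1.83, Lab L 25/20≈1.25.
Take all of Lab S (7 k$, value 43) → 3 k$ left.
3 k$ left: a 3/15 share of Lab R gives 56×3/15 = 11.2.

3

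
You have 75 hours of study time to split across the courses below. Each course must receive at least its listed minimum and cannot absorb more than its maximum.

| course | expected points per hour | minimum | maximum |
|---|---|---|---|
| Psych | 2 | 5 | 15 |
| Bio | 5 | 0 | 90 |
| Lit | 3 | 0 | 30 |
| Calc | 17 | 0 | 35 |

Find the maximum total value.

Meeting every minimum uses 5+0+0+0 = 5 hours, leaving 70.
Rank by expected points per hour: Calc 17 > Bio 5 > Lit 3 > Psych 2.
Calc takes 35 more to reach its cap of 35 ; 35 left.
Only 35 left; Bio takes them to reach 35.
Total = 2×5 + 5×35 + 17×35 = 780.

780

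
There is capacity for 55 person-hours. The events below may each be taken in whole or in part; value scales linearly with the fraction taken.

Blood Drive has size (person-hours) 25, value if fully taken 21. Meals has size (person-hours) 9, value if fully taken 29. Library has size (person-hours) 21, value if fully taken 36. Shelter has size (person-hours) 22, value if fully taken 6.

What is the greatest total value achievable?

86

Sort by value density: Meals 29/9≈3.22, Library 36/21≈1.71, Blood Drive 21/25≈0.84, Shelter 6/22≈0.273.
All 9 person-hours of Meals fit (value 29) → 46 remain.
Library: take in full, 21 person-hours for value 36 → 25 left.
Take all of Blood Drive (25 person-hours, value 21) → 0 person-hours left.
Total value = 86.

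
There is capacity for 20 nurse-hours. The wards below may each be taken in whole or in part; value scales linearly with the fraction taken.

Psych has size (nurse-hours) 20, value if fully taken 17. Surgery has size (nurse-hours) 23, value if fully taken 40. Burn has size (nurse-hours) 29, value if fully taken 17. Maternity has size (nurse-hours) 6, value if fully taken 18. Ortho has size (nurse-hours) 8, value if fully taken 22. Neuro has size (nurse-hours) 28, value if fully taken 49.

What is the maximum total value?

50.5

Sort by value density: Maternity 18/6≈3, Ortho 22/8≈2.75, Neuro 49/28≈1.75, Surgery 40/23≈1.74, Psych 17/20≈0.85, Burn 17/29≈0.586.
All 6 nurse-hours of Maternity fit (value 18) ; 14 remain.
All 8 nurse-hours of Ortho fit (value 22) ; 6 remain.
Only 6 nurse-hours remain; take 6/28 of Neuro for value 49×6/28 = 10.5.
Total value = 50.5.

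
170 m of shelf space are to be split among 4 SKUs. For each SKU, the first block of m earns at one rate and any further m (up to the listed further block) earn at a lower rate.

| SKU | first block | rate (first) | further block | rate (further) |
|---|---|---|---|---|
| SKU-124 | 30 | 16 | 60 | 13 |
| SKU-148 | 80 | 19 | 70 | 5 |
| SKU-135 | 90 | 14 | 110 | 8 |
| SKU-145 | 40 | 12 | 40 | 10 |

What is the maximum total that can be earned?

2840

Treat each block as its own option and order by rate: SKU-148/first 19 > SKU-124/first 16 > SKU-135/first 14 > SKU-124/second 13 > SKU-145/first 12 > SKU-145/second 10 > SKU-135/second 8 > SKU-148/second 5.
SKU-148 first at 19: fill all 80 ; 90 left.
Fill SKU-124 first block (30 at 16) ; 60 left.
SKU-135 first at 14: only 60 left, fill 60.
Total = 19×80 + 16×30 + 14×60 = 2840.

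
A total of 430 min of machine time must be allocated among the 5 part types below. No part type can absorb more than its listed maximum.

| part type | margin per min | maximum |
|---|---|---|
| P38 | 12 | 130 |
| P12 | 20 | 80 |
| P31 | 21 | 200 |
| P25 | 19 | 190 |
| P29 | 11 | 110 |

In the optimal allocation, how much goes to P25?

150

Rank by margin per min: P31 21 > P12 20 > P25 19 > P38 12 > P29 11.
P31: +200 to 200 (cap) → 230 left.
Give P12 80 to hit its cap of 80 → 150 left.
P25: +150 (room for 190) → 150. Pool exhausted.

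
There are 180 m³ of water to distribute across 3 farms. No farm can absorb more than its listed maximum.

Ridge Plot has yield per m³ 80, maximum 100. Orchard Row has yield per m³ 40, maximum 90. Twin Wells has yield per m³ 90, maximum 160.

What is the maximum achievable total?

16000

Rank by yield per m³: Twin Wells 90 > Ridge Plot 80 > Orchard Row 40.
Twin Wells takes 160 to reach its cap of 160 ; 20 left.
Ridge Plot has room for 100 but only 20 remain, so it gets 20.
Total = 80×20 + 90×160 = 16000.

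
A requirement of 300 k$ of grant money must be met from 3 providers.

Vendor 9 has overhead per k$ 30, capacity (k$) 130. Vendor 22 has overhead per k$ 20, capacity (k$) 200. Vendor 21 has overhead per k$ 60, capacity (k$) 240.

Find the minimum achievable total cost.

Fill from the cheapest provider first.
Vendor 22 (20): use full 200 ; 100 k$ to go.
Vendor 9 (30): take the remaining 100 ; done.
Vendor 21: unused.
Cost = 200×20 + 100×30 = 7000.

7000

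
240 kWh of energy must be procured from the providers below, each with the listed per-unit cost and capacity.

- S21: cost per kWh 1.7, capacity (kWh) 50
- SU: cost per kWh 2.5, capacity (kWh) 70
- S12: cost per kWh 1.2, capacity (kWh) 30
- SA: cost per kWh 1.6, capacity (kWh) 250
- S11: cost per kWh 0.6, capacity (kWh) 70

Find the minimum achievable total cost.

Use providers in increasing cost order.
S11 (0.6): use full 70 ; 170 kWh to go.
Take 30 from S12 at 1.2 ; need 140 more.
SA (1.6): take the remaining 140 ; done.
S21, SU: unused.
Cost = 70×0.6 + 30×1.2 + 140×1.6 = 302.

302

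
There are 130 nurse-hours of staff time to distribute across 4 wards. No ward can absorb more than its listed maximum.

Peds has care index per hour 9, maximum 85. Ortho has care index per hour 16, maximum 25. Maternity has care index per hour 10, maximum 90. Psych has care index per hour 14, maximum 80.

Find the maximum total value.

1770

Rank by care index per hour: Ortho 16 > Psych 14 > Maternity 10 > Peds 9.
Give Ortho 25 to hit its cap of 25 — 105 left.
Psych: +80 to 80 (cap) — 25 left.
Maternity: +25 (room for 90) → 25. Pool exhausted.
Total = 16×25 + 10×25 + 14×80 = 1770.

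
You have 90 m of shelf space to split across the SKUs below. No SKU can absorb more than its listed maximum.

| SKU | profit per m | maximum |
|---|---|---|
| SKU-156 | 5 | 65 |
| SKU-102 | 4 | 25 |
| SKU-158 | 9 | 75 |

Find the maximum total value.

Highest profit per m first: SKU-158 9 > SKU-156 5 > SKU-102 4.
SKU-158 takes 75 to reach its cap of 75 → 15 left.
SKU-156: +15 (room for 65) → 15. Pool exhausted.
Total = 5×15 + 9×75 = 750.

750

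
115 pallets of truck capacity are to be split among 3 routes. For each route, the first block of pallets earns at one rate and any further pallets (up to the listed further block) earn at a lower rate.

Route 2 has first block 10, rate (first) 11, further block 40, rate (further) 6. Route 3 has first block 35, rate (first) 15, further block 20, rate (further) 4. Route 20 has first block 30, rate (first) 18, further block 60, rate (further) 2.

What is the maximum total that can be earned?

1415

Order all 6 blocks by rate: Route 20/tier1 18 > Route 3/tier1 15 > Route 2/tier1 11 > Route 2/tier2 6 > Route 3/tier2 4 > Route 20/tier2 2.
Route 20 tier1 at 18: fill all 30 — 85 left.
Route 3 tier1 at 15: fill all 35 — 50 left.
Fill Route 2 tier1 block (10 at 11) — 40 left.
Fill Route 2 tier2 block (40 at 6) — 0 left.
Total = 18×30 + 15×35 + 11×10 + 6×40 = 1415.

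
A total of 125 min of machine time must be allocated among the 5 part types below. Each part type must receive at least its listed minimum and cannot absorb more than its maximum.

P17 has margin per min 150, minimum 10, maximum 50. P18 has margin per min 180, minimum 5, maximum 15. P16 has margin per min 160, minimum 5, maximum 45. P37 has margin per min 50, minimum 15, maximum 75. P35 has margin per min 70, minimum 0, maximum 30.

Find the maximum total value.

18150

Meeting every minimum uses 10+5+5+15+0 = 35 min, leaving 90.
Order the part types by margin per min: P18 180 > P16 160 > P17 150 > P35 70 > P37 50.
P18: +10 to 15 (cap) ; 80 left.
P16: +40 to 45 (cap) ; 40 left.
P17 takes 40 more to reach its cap of 50 ; 0 left.
Total = 150×50 + 180×15 + 160×45 + 50×15 = 18150.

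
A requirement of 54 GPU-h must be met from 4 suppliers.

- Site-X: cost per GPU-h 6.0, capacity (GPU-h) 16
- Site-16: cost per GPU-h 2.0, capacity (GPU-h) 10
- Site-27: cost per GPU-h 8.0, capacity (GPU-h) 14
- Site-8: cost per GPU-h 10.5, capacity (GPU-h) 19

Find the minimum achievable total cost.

Cheapest first:
Site-16 at 2.0: take all 10 GPU-h — 44 still needed.
Take 16 from Site-X at 6.0 — need 28 more.
Take 14 from Site-27 at 8.0 — need 14 more.
Site-8 at 10.5: take 14 of its 19 — requirement met.
Cost = 10×2.0 + 16×6.0 + 14×8.0 + 14×10.5 = 375.

375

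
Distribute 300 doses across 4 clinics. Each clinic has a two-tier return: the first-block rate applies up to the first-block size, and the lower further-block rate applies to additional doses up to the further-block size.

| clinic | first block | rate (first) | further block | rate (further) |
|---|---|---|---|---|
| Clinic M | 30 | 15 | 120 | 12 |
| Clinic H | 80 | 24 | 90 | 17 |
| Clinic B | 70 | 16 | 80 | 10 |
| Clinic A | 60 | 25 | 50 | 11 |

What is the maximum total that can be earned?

6070

Order all 8 blocks by rate: Clinic A/T1 25 > Clinic H/T1 24 > Clinic H/T2 17 > Clinic B/T1 16 > Clinic M/T1 15 > Clinic M/T2 12 > Clinic A/T2 11 > Clinic B/T2 10.
Clinic A T1 at 25: fill all 60 — 240 left.
Clinic H T1 at 24: fill all 80 — 160 left.
Clinic H T2 at 17: fill all 90 — 70 left.
Fill Clinic B T1 block (70 at 16) — 0 left.
Total = 25×60 + 24×80 + 17×90 + 16×70 = 6070.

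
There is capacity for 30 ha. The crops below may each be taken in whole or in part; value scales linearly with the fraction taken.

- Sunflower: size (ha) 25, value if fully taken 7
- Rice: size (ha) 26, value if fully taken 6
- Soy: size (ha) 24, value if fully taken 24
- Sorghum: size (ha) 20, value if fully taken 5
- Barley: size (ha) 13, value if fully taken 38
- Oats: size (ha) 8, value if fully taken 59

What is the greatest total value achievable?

106

Rank by value-to-size ratio: Oats 59/8≈7.38, Barley 38/13≈2.92, Soy 24/24≈1, Sunflower 7/25≈0.28, Sorghum 5/20≈0.25, Rice 6/26≈0.231.
Take all of Oats (8 ha, value 59) → 22 ha left.
All 13 ha of Barley fit (value 38) → 9 remain.
Only 9 ha remain; take 9/24 of Soy for value 24×9/24 = 9.
Total value = 106.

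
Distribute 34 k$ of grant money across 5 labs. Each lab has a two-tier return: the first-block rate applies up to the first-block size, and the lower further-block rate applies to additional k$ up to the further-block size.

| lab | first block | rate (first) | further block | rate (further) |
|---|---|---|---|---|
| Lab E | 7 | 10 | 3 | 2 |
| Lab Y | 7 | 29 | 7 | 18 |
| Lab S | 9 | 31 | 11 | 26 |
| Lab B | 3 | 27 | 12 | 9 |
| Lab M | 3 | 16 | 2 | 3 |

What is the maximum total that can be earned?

Rank every tier by rate: Lab S/T1 31 > Lab Y/T1 29 > Lab B/T1 27 > Lab S/T2 26 > Lab Y/T2 18 > Lab M/T1 16 > Lab E/T1 10 > Lab B/T2 9 > Lab M/T2 3 > Lab E/T2 2.
Lab S/T1 (31): +9 → 25 left.
Lab Y/T1 (29): +7 → 18 left.
Lab B/T1 (27): +3 → 15 left.
Lab S T2 at 26: fill all 11 → 4 left.
Lab Y/T2: +4 of 7 at 18; pool empty.
Total = 31×9 + 29×7 + 27×3 + 26×11 + 18×4 = 921.

921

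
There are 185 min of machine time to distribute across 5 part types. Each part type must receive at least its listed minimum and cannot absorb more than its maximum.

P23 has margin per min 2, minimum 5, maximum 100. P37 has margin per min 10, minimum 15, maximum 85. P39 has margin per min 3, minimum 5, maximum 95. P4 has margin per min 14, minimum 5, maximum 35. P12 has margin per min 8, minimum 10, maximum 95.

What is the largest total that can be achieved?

1805

Meeting every minimum uses 5+15+5+5+10 = 40 min, leaving 145.
Highest margin per min first: P4 14 > P37 10 > P12 8 > P39 3 > P23 2.
Give P4 30 more to hit its cap of 35 → 115 left.
P37 takes 70 more to reach its cap of 85 → 45 left.
P12 has room for 85 more but only 45 remain, so it gets 55.
Total = 2×5 + 10×85 + 3×5 + 14×35 + 8×55 = 1805.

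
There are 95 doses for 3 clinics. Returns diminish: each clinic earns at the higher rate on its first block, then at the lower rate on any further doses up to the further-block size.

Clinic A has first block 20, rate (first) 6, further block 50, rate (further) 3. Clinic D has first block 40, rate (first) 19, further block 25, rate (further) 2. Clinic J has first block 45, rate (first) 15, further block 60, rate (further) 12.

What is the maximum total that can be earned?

Order all 6 blocks by rate: Clinic D/first 19 > Clinic J/first 15 > Clinic J/second 12 > Clinic A/first 6 > Clinic A/second 3 > Clinic D/second 2.
Fill Clinic D first block (40 at 19) ; 55 left.
Clinic J first at 15: fill all 45 ; 10 left.
Clinic J/second: +10 of 60 at 12; pool empty.
Total = 19×40 + 15×45 + 12×10 = 1555.

1555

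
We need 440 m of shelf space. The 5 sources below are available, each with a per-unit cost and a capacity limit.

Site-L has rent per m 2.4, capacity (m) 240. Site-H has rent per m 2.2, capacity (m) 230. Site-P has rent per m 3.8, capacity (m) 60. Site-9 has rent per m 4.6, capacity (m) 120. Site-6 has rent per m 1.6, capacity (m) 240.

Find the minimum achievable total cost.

Fill from the cheapest source first.
Site-6 at 1.6: take all 240 m ; 200 still needed.
Take 200 from Site-H at 2.2 to finish.
Site-L, Site-P, Site-9: unused.
Cost = 240×1.6 + 200×2.2 = 824.

824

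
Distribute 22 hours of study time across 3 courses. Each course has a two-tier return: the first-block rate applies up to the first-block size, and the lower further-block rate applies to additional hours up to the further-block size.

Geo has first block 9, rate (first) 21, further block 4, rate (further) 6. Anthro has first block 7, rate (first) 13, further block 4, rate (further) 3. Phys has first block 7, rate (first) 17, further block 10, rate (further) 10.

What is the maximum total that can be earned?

Treat each block as its own option and order by rate: Geo/tier1 21 > Phys/tier1 17 > Anthro/tier1 13 > Phys/tier2 10 > Geo/tier2 6 > Anthro/tier2 3.
Geo/tier1 (21): +9 ; 13 left.
Fill Phys tier1 block (7 at 17) ; 6 left.
Anthro tier1 at 13: only 6 left, fill 6.
Total = 21×9 + 17×7 + 13×6 = 386.

386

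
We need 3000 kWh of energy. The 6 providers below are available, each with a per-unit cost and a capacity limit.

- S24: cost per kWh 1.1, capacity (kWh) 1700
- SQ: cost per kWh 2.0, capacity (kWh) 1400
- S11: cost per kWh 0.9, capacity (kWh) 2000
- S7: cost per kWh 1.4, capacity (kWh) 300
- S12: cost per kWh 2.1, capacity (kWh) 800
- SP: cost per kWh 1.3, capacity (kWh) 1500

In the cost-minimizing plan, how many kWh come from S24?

1000

Use providers in increasing cost order.
S11 (0.9): use full 2000 → 1000 kWh to go.
S24 at 1.1: take 1000 of its 1700 → requirement met.
SP, S7, SQ, S12: unused.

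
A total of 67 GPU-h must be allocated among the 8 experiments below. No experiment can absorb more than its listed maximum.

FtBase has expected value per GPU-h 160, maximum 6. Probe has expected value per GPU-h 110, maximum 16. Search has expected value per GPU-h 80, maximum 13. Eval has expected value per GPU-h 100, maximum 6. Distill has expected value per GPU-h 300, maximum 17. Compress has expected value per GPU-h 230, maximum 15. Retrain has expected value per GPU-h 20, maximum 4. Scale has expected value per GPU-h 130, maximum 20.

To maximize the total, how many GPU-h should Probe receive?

Highest expected value per GPU-h first: Distill 300 > Compress 230 > FtBase 160 > Scale 130 > Probe 110 > Eval 100 > Search 80 > Retrain 20.
Distill: +17 to 17 (cap) — 50 left.
Compress takes 15 to reach its cap of 15 — 35 left.
FtBase: +6 to 6 (cap) — 29 left.
Give Scale 20 to hit its cap of 20 — 9 left.
Probe has room for 16 but only 9 remain, so it gets 9.

9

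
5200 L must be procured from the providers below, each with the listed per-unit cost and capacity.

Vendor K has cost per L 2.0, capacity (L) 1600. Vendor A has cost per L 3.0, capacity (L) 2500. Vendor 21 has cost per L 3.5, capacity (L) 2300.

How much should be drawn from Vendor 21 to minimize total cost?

Use providers in increasing cost order.
Vendor K at 2.0: take all 1600 L — 3600 still needed.
Vendor A at 3.0: take all 2500 L — 1100 still needed.
Vendor 21 (3.5): take the remaining 1100 — done.

1100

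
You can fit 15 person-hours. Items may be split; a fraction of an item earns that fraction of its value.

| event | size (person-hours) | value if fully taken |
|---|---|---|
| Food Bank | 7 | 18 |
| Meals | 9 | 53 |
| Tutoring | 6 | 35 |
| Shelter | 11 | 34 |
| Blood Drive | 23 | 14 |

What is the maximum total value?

88

Best value per unit of size first: Meals 53/9≈5.89, Tutoring 35/6≈5.83, Shelter 34/11≈3.09, Food Bank 18/7≈2.57, Blood Drive 14/23≈0.609.
Meals: take in full, 9 person-hours for value 53 ; 6 left.
Tutoring: take in full, 6 person-hours for value 35 ; 0 left.
Total value = 88.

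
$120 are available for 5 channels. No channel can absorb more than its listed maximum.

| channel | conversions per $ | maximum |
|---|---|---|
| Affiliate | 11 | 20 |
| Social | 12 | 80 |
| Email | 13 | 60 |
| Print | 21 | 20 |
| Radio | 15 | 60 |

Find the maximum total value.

1840

Rank by conversions per $: Print 21 > Radio 15 > Email 13 > Social 12 > Affiliate 11.
Print takes 20 to reach its cap of 20 — 100 left.
Radio takes 60 to reach its cap of 60 — 40 left.
Only 40 left; Email takes them to reach 40.
Total = 13×40 + 21×20 + 15×60 = 1840.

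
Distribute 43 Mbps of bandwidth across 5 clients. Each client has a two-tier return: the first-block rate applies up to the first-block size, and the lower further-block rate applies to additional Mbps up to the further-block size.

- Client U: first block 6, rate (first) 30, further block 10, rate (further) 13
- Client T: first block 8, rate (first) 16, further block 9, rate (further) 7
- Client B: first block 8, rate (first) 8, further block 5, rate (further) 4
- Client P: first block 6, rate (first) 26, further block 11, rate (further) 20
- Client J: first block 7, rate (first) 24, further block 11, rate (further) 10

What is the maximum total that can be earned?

917

Rank every tier by rate: Client U/T1 30 > Client P/T1 26 > Client J/T1 24 > Client P/T2 20 > Client T/T1 16 > Client U/T2 13 > Client J/T2 10 > Client B/T1 8 > Client T/T2 7 > Client B/T2 4.
Fill Client U T1 block (6 at 30) ; 37 left.
Client P/T1 (26): +6 ; 31 left.
Client J T1 at 24: fill all 7 ; 24 left.
Fill Client P T2 block (11 at 20) ; 13 left.
Client T/T1 (16): +8 ; 5 left.
Client U T2 at 13: only 5 left, fill 5.
Total = 30×6 + 26×6 + 24×7 + 20×11 + 16×8 + 13×5 = 917.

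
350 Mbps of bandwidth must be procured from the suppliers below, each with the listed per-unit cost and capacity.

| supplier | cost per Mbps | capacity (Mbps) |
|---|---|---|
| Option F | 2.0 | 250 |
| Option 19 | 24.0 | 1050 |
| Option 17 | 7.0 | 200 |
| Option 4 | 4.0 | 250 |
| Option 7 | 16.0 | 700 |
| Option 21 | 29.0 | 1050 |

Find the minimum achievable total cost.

900

Fill from the cheapest supplier first.
Option F (2.0): use full 250 → 100 Mbps to go.
Option 4 (4.0): take the remaining 100 → done.
Option 17, Option 7, Option 19, Option 21: unused.
Cost = 250×2.0 + 100×4.0 = 900.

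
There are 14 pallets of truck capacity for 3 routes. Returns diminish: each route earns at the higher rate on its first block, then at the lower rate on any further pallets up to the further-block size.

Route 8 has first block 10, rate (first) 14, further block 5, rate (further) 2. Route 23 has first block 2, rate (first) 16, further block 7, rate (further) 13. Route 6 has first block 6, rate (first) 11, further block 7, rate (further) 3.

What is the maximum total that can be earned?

198

Treat each block as its own option and order by rate: Route 23/T1 16 > Route 8/T1 14 > Route 23/T2 13 > Route 6/T1 11 > Route 6/T2 3 > Route 8/T2 2.
Route 23 T1 at 16: fill all 2 ; 12 left.
Route 8/T1 (14): +10 ; 2 left.
Route 23/T2: +2 of 7 at 13; pool empty.
Total = 16×2 + 14×10 + 13×2 = 198.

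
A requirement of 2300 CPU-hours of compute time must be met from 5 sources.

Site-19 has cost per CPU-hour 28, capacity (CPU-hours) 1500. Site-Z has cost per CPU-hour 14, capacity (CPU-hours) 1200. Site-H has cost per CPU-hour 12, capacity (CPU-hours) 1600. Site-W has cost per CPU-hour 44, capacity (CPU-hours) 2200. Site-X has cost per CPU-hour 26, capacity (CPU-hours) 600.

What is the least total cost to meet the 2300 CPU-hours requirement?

29000

Fill from the cheapest source first.
Take 1600 from Site-H at 12 ; need 700 more.
Take 700 from Site-Z at 14 to finish.
Site-X, Site-19, Site-W: unused.
Cost = 1600×12 + 700×14 = 29000.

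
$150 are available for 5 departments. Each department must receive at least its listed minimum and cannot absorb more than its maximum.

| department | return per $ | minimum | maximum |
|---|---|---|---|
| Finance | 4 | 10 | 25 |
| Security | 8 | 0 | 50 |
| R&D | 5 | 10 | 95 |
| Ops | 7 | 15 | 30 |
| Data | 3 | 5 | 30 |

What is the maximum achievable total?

940

Meeting every minimum uses 10+0+10+15+5 = 40 $, leaving 110.
Highest return per $ first: Security 8 > Ops 7 > R&D 5 > Finance 4 > Data 3.
Security takes 50 more to reach its cap of 50 ; 60 left.
Ops takes 15 more to reach its cap of 30 ; 45 left.
R&D: +45 (room for 85) → 55. Pool exhausted.
Total = 4×10 + 8×50 + 5×55 + 7×30 + 3×5 = 940.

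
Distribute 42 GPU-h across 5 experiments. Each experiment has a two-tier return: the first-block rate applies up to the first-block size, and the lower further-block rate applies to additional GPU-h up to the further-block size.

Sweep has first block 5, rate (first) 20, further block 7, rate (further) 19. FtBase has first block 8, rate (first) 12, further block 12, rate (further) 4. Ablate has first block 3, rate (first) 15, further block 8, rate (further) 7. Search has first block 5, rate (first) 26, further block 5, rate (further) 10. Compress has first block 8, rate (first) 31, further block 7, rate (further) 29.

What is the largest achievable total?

Treat each block as its own option and order by rate: Compress/first 31 > Compress/second 29 > Search/first 26 > Sweep/first 20 > Sweep/second 19 > Ablate/first 15 > FtBase/first 12 > Search/second 10 > Ablate/second 7 > FtBase/second 4.
Compress first at 31: fill all 8 — 34 left.
Fill Compress second block (7 at 29) — 27 left.
Search/first (26): +5 — 22 left.
Sweep/first (20): +5 — 17 left.
Sweep/second (19): +7 — 10 left.
Ablate first at 15: fill all 3 — 7 left.
FtBase first at 12: only 7 left, fill 7.
Total = 31×8 + 29×7 + 26×5 + 20×5 + 19×7 + 15×3 + 12×7 = 943.

943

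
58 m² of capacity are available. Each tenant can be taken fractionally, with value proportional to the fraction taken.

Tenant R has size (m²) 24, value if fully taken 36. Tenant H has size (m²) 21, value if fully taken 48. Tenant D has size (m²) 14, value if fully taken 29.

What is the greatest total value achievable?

Sort by value density: Tenant H 48/21≈2.29, Tenant D 29/14≈2.07, Tenant R 36/24≈1.5.
All 21 m² of Tenant H fit (value 48) → 37 remain.
Tenant D: take in full, 14 m² for value 29 → 23 left.
Fill the last 23 m² with part of Tenant R: 23/24 of it earns 34.5.
Total value = 111.5.

111.5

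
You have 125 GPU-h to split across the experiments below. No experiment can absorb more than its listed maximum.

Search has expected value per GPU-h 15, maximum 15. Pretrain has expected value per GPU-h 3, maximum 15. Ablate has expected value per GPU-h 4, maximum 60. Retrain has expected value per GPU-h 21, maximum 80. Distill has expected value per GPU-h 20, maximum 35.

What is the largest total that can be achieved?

2530

Rank by expected value per GPU-h: Retrain 21 > Distill 20 > Search 15 > Ablate 4 > Pretrain 3.
Retrain takes 80 to reach its cap of 80 — 45 left.
Distill takes 35 to reach its cap of 35 — 10 left.
Only 10 left; Search takes them to reach 10.
Total = 15×10 + 21×80 + 20×35 = 2530.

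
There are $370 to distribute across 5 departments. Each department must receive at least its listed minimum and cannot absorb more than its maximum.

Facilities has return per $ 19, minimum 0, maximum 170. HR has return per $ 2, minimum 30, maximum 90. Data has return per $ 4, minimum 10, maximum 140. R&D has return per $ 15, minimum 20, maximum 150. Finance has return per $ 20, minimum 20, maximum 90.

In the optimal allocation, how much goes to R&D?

Meeting every minimum uses 0+30+10+20+20 = 80 $, leaving 290.
Highest return per $ first: Finance 20 > Facilities 19 > R&D 15 > Data 4 > HR 2.
Give Finance 70 more to hit its cap of 90 — 220 left.
Facilities takes 170 more to reach its cap of 170 — 50 left.
R&D has room for 130 more but only 50 remain, so it gets 70.

70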